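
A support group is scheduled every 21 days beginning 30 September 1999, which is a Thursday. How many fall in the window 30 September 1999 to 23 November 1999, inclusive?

Occurrences land 21·i days after 30 September 1999 for i = 0, 1, 2, …
The window opens on the start date, so the first occurrence inside is #1 on 30 September 1999.
23 November 1999 is 54 days after the start; 54 ÷ 21 = 2 remainder 12. Last occurrence in the window: #3 on 11 November 1999.
Occurrences #1 through #3: 3 in total.

3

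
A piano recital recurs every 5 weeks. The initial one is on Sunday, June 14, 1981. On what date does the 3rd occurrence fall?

August 23, 1981

The 3rd occurrence is 2 intervals after the first: 2 × 35 = 70 days after June 14, 1981.
June has 30 days — 16 days to the end of June leaves 54.
July has 31 days (23 left).
23 days into August → August 23, 1981.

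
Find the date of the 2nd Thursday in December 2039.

8 December 2039

December 2039 begins on a Thursday, so the first Thursday is December 1.
The 2nd Thursday is 1 weeks later: 1 + 7 = 8.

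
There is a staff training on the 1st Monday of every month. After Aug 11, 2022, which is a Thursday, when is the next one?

Sep 5, 2022

Aug 2022 starts on a Monday, so its 1st Monday is Aug 1, 2022.
That is not after Aug 11, 2022, so look at Sep 2022.
Sep 2022 starts on a Thursday, so its 1st Monday is Sep 5, 2022 (4 days in).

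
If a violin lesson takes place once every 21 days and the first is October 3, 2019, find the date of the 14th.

The 14th occurrence is 13 intervals after the first: 13 × 21 = 273 days after October 3, 2019.
October has 31 days — 28 days to the end of October leaves 245.
November has 30 days (215 left).
December has 31 days (184 left).
January has 31 days (153 left).
February has 29 days (124 left).
March has 31 days (93 left).
April has 30 days (63 left).
May has 31 days (32 left).
June has 30 days (2 left).
2 days into July → July 2, 2020.

July 2, 2020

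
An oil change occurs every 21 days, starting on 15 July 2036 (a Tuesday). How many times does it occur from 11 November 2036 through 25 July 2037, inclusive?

12

Occurrences land 21·i days after 15 July 2036 for i = 0, 1, 2, …
11 November 2036 is 119 days after the start; 119 ÷ 21 = 5 remainder 14; since the remainder is 14, round up to i = 6. First occurrence in the window: #7 on 18 November 2036 (6×21 = 126 days in).
25 July 2037 is 375 days after the start; 375 ÷ 21 = 17 remainder 18. Last occurrence in the window: #18 on 7 July 2037.
Occurrences #7 through #18: 12 in total.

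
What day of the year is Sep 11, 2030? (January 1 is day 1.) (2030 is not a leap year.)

254

Days in months before Sep: 31 + 28 + 31 + 30 + 31 + 30 + 31 + 31 = 243.
Plus 11 days into Sep → day 254.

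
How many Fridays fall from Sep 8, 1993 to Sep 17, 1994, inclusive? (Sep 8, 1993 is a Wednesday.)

Sep 8, 1993 is a Wednesday; the first Friday on or after it is Sep 10, 1993 (2 days later).
From Sep 10, 1993 to Sep 17, 1994: 112 + 260 = 372 days (rest of 1993, to Sep 17, 1994 in 1994).
372 ÷ 7 = 53 full weeks with remainder 1, so 53 more Fridays after the first → 54.

54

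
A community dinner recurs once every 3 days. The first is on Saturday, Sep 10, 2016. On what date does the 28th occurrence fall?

The 28th occurrence is 27 intervals after the first: 27 × 3 = 81 days after Sep 10, 2016.
Sep has 30 days — 20 days to the end of Sep leaves 61.
Oct has 31 days (30 left).
30 days into Nov → Nov 30, 2016.

Nov 30, 2016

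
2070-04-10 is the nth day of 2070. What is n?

100

Days in months before April: 31 + 28 + 31 = 90.
Plus 10 days into April → day 100.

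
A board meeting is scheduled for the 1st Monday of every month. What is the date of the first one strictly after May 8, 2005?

May 2005 starts on a Sunday, so its 1st Monday is May 2, 2005 (1 day in).
That is not after May 8, 2005, so look at June 2005.
June 2005 starts on a Wednesday, so its 1st Monday is June 6, 2005 (5 days in).

June 6, 2005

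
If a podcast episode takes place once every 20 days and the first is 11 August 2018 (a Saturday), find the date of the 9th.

The 9th occurrence is 8 intervals after the first: 8 × 20 = 160 days after 11 August 2018.
August has 31 days — 20 days to the end of August leaves 140.
September has 30 days (110 left).
October has 31 days (79 left).
November has 30 days (49 left).
December has 31 days (18 left).
18 days into January → 18 January 2019.

18 January 2019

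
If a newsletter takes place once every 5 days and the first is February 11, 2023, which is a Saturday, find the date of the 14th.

The 14th occurrence is 13 intervals after the first: 13 × 5 = 65 days after February 11, 2023.
February has 28 days — 17 days to the end of February leaves 48.
March has 31 days (17 left).
17 days into April → April 17, 2023.

April 17, 2023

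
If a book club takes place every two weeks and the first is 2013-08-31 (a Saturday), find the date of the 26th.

The 26th occurrence is 25 intervals after the first: 25 × 14 = 350 days after 2013-08-31.
August has 31 days — 0 days to the end of August leaves 350.
September has 30 days (320 left).
October has 31 days (289 left).
November has 30 days (259 left).
December has 31 days (228 left).
January has 31 days (197 left).
February has 28 days (169 left).
March has 31 days (138 left).
April has 30 days (108 left).
May has 31 days (77 left).
June has 30 days (47 left).
July has 31 days (16 left).
16 days into August → 2014-08-16.

2014-08-16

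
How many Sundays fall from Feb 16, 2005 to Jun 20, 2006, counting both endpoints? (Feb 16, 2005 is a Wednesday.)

Feb 16, 2005 is a Wednesday; the first Sunday on or after it is Feb 20, 2005 (4 days later).
From Feb 20, 2005 to Jun 20, 2006: 314 + 171 = 485 days (rest of 2005, to Jun 20, 2006 in 2006).
485 ÷ 7 = 69 full weeks with remainder 2, so 69 more Sundays after the first → 70.

70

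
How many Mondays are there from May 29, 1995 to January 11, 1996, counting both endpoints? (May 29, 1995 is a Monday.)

May 29, 1995 is a Monday; the first Monday on or after it is May 29, 1995.
From May 29, 1995 to January 11, 1996: 2 + 30 + 31 + 31 + 30 + 31 + 30 + 31 + 11 = 227 days (rest of May, June, July, August, September, October, November, December, January).
227 ÷ 7 = 32 full weeks with remainder 3, so 32 more Mondays after the first → 33.

33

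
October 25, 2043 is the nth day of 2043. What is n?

Days in months before October: 31 + 28 + 31 + 30 + 31 + 30 + 31 + 31 + 30 = 273.
Plus 25 days into October → day 298.

298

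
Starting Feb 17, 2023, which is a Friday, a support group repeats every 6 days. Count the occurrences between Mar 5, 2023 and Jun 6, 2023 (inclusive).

16

Occurrences land 6·i days after Feb 17, 2023 for i = 0, 1, 2, …
Mar 5, 2023 is 16 days after the start; 16 ÷ 6 = 2 remainder 4; since the remainder is 4, round up to i = 3. First occurrence in the window: #4 on Mar 7, 2023 (3×6 = 18 days in).
Jun 6, 2023 is 109 days after the start; 109 ÷ 6 = 18 remainder 1. Last occurrence in the window: #19 on Jun 5, 2023.
Occurrences #4 through #19: 16 in total.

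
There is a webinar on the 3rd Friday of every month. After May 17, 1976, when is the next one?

May 21, 1976

May 1976 starts on a Saturday; its first Friday is the 7th, so the 3rd Friday is the 21st — May 21, 1976.
May 21, 1976 is after May 17, 1976, so that is the next one.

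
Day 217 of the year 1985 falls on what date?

Aug 5, 1985

Jan has 31 days (217 − 31 = 186 remain).
Feb has 28 days (186 − 28 = 158 remain).
Mar has 31 days (158 − 31 = 127 remain).
Apr has 30 days (127 − 30 = 97 remain).
May has 31 days (97 − 31 = 66 remain).
Jun has 30 days (66 − 30 = 36 remain).
Jul has 31 days (36 − 31 = 5 remain).
5 into Aug → Aug 5.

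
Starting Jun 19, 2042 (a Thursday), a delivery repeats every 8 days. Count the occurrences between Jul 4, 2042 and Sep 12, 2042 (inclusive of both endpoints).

Occurrences land 8·i days after Jun 19, 2042 for i = 0, 1, 2, …
Jul 4, 2042 is 15 days after the start; 15 ÷ 8 = 1 remainder 7; since the remainder is 7, round up to i = 2. First occurrence in the window: #3 on Jul 5, 2042 (2×8 = 16 days in).
Sep 12, 2042 is 85 days after the start; 85 ÷ 8 = 10 remainder 5. Last occurrence in the window: #11 on Sep 7, 2042.
Occurrences #3 through #11: 9 in total.

9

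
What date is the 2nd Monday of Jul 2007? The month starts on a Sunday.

Jul 2007 begins on a Sunday, so the first Monday is Jul 2 (1 day later).
The 2nd Monday is 1 weeks later: 2 + 7 = 9.

Jul 9, 2007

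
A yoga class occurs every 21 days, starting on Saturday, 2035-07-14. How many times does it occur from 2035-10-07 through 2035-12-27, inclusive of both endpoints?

3

Occurrences land 21·i days after 2035-07-14 for i = 0, 1, 2, …
2035-10-07 is 85 days after the start; 85 ÷ 21 = 4 remainder 1; since the remainder is 1, round up to i = 5. First occurrence in the window: #6 on 2035-10-27 (5×21 = 105 days in).
2035-12-27 is 166 days after the start; 166 ÷ 21 = 7 remainder 19. Last occurrence in the window: #8 on 2035-12-08.
Occurrences #6 through #8: 3 in total.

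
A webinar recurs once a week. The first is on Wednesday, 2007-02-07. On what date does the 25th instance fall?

2007-07-25

The 25th occurrence is 24 intervals after the first: 24 × 7 = 168 days after 2007-02-07.
February has 28 days — 21 days to the end of February leaves 147.
March has 31 days (116 left).
April has 30 days (86 left).
May has 31 days (55 left).
June has 30 days (25 left).
25 days into July → 2007-07-25.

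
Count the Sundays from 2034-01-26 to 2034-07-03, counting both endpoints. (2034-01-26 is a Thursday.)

2034-01-26 is a Thursday; the first Sunday on or after it is 2034-01-29 (3 days later).
From 2034-01-29 to 2034-07-03: 2 + 28 + 31 + 30 + 31 + 30 + 3 = 155 days (rest of January, February, March, April, May, June, July).
155 ÷ 7 = 22 full weeks with remainder 1, so 22 more Sundays after the first → 23.

23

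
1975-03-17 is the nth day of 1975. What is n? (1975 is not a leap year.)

Days in months before March: 31 + 28 = 59.
Plus 17 days into March → day 76.

76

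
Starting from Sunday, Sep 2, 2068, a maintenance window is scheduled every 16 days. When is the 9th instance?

Jan 8, 2069

The 9th occurrence is 8 intervals after the first: 8 × 16 = 128 days after Sep 2, 2068.
Sep has 30 days — 28 days to the end of Sep leaves 100.
Oct has 31 days (69 left).
Nov has 30 days (39 left).
Dec has 31 days (8 left).
8 days into Jan → Jan 8, 2069.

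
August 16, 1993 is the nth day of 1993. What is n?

Days in months before August: 31 + 28 + 31 + 30 + 31 + 30 + 31 = 212.
Plus 16 days into August → day 228.

228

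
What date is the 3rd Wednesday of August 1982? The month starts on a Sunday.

1982-08-18

August 1982 begins on a Sunday, so the first Wednesday is August 4 (3 days later).
The 3rd Wednesday is 2 weeks later: 4 + 14 = 18.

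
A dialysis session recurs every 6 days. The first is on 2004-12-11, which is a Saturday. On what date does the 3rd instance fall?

The 3rd occurrence is 2 intervals after the first: 2 × 6 = 12 days after 2004-12-11.
12 days later is 2004-12-23.

2004-12-23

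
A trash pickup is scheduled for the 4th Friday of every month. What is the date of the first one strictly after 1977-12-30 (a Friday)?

December 1977 starts on a Thursday; its first Friday is the 2nd, so the 4th Friday is the 23rd — 1977-12-23.
That is not after 1977-12-30, so look at January 1978.
January 1978 starts on a Sunday; its first Friday is the 6th, so the 4th Friday is the 27th — 1978-01-27.

1978-01-27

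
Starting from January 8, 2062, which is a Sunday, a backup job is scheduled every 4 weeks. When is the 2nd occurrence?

The 2nd occurrence is 1 interval after the first: 1 × 28 = 28 days after January 8, 2062.
January has 31 days — 23 days to the end of January leaves 5.
5 days into February → February 5, 2062.

February 5, 2062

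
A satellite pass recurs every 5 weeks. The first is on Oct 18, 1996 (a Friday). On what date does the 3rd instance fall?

Dec 27, 1996

The 3rd occurrence is 2 intervals after the first: 2 × 35 = 70 days after Oct 18, 1996.
Oct has 31 days — 13 days to the end of Oct leaves 57.
Nov has 30 days (27 left).
27 days into Dec → Dec 27, 1996.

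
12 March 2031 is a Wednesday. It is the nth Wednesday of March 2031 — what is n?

2nd

Day 12 falls in week ⌈12/7⌉ of the month.
Days 1–7 hold the 1st Wednesday, 8–14 the 2nd, 15–21 the 3rd, 22–28 the 4th, 29–31 the 5th.
12 is in the range for the 2nd.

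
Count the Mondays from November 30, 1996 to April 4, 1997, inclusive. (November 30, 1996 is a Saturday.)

18

November 30, 1996 is a Saturday; the first Monday on or after it is December 2, 1996 (2 days later).
From December 2, 1996 to April 4, 1997: 29 + 31 + 28 + 31 + 4 = 123 days (rest of December, January, February, March, April).
123 ÷ 7 = 17 full weeks with remainder 4, so 17 more Mondays after the first → 18.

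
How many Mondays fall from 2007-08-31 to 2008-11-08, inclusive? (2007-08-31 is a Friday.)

2007-08-31 is a Friday; the first Monday on or after it is 2007-09-03 (3 days later).
From 2007-09-03 to 2008-11-08: 119 + 313 = 432 days (rest of 2007, to 2008-11-08 in 2008).
432 ÷ 7 = 61 full weeks with remainder 5, so 61 more Mondays after the first → 62.

62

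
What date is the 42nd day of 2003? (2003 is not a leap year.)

2003-02-11

January has 31 days (42 − 31 = 11 remain).
11 into February → February 11.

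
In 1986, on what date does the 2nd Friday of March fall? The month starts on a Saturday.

March 1986 begins on a Saturday, so the first Friday is March 7 (6 days later).
The 2nd Friday is 1 weeks later: 7 + 7 = 14.

14 March 1986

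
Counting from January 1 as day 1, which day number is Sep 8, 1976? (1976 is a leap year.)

252

Days in months before Sep: 31 + 29 + 31 + 30 + 31 + 30 + 31 + 31 = 244.
Plus 8 days into Sep → day 252.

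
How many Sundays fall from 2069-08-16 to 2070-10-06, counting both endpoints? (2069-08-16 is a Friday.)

2069-08-16 is a Friday; the first Sunday on or after it is 2069-08-18 (2 days later).
From 2069-08-18 to 2070-10-06: 135 + 279 = 414 days (rest of 2069, to 2070-10-06 in 2070).
414 ÷ 7 = 59 full weeks with remainder 1, so 59 more Sundays after the first → 60.

60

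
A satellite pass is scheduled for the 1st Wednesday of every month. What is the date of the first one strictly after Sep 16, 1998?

Sep 1998 starts on a Tuesday, so its 1st Wednesday is Sep 2, 1998 (1 day in).
That is not after Sep 16, 1998, so look at Oct 1998.
Oct 1998 starts on a Thursday, so its 1st Wednesday is Oct 7, 1998 (6 days in).

Oct 7, 1998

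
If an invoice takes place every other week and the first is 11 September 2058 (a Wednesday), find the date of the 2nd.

25 September 2058

The 2nd occurrence is 1 interval after the first: 1 × 14 = 14 days after 11 September 2058.
14 days later is 25 September 2058.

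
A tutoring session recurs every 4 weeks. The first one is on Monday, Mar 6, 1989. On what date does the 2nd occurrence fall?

Apr 3, 1989

The 2nd occurrence is 1 interval after the first: 1 × 28 = 28 days after Mar 6, 1989.
Mar has 31 days — 25 days to the end of Mar leaves 3.
3 days into Apr → Apr 3, 1989.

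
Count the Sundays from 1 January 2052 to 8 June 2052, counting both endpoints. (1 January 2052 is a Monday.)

22

1 January 2052 is a Monday; the first Sunday on or after it is 7 January 2052 (6 days later).
From 7 January 2052 to 8 June 2052: 24 + 29 + 31 + 30 + 31 + 8 = 153 days (rest of January, February, March, April, May, June).
153 ÷ 7 = 21 full weeks with remainder 6, so 21 more Sundays after the first → 22.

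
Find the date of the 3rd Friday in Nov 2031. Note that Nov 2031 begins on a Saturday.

Nov 2031 begins on a Saturday, so the first Friday is Nov 7 (6 days later).
The 3rd Friday is 2 weeks later: 7 + 14 = 21.

Nov 21, 2031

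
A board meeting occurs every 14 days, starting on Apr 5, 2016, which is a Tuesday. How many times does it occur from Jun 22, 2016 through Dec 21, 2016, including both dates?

Occurrences land 14·i days after Apr 5, 2016 for i = 0, 1, 2, …
Jun 22, 2016 is 78 days after the start; 78 ÷ 14 = 5 remainder 8; since the remainder is 8, round up to i = 6. First occurrence in the window: #7 on Jun 28, 2016 (6×14 = 84 days in).
Dec 21, 2016 is 260 days after the start; 260 ÷ 14 = 18 remainder 8. Last occurrence in the window: #19 on Dec 13, 2016.
Occurrences #7 through #19: 13 in total.

13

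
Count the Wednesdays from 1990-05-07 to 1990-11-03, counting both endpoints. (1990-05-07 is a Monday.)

26

1990-05-07 is a Monday; the first Wednesday on or after it is 1990-05-09 (2 days later).
From 1990-05-09 to 1990-11-03: 22 + 30 + 31 + 31 + 30 + 31 + 3 = 178 days (rest of May, June, July, August, September, October, November).
178 ÷ 7 = 25 full weeks with remainder 3, so 25 more Wednesdays after the first → 26.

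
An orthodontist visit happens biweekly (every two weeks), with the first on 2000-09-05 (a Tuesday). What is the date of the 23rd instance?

The 23rd occurrence is 22 intervals after the first: 22 × 14 = 308 days after 2000-09-05.
September has 30 days — 25 days to the end of September leaves 283.
October has 31 days (252 left).
November has 30 days (222 left).
December has 31 days (191 left).
January has 31 days (160 left).
February has 28 days (132 left).
March has 31 days (101 left).
April has 30 days (71 left).
May has 31 days (40 left).
June has 30 days (10 left).
10 days into July → 2001-07-10.

2001-07-10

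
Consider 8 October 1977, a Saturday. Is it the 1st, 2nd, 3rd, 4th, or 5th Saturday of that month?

2nd

Day 8 falls in week ⌈8/7⌉ of the month.
Days 1–7 hold the 1st Saturday, 8–14 the 2nd, 15–21 the 3rd, 22–28 the 4th, 29–31 the 5th.
8 is in the range for the 2nd.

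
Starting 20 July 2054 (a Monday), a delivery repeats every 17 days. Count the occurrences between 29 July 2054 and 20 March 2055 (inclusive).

Occurrences land 17·i days after 20 July 2054 for i = 0, 1, 2, …
29 July 2054 is 9 days after the start; 9 ÷ 17 = 0 remainder 9; since the remainder is 9, round up to i = 1. First occurrence in the window: #2 on 6 August 2054 (1×17 = 17 days in).
20 March 2055 is 243 days after the start; 243 ÷ 17 = 14 remainder 5. Last occurrence in the window: #15 on 15 March 2055.
Occurrences #2 through #15: 14 in total.

14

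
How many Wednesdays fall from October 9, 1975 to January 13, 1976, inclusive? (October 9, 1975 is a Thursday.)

October 9, 1975 is a Thursday; the first Wednesday on or after it is October 15, 1975 (6 days later).
From October 15, 1975 to January 13, 1976: 16 + 30 + 31 + 13 = 90 days (rest of October, November, December, January).
90 ÷ 7 = 12 full weeks with remainder 6, so 12 more Wednesdays after the first → 13.

13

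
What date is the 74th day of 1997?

January has 31 days (74 − 31 = 43 remain).
February has 28 days (43 − 28 = 15 remain).
15 into March → March 15.

March 15, 1997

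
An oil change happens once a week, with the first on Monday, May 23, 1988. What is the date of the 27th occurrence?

The 27th occurrence is 26 intervals after the first: 26 × 7 = 182 days after May 23, 1988.
May has 31 days — 8 days to the end of May leaves 174.
Jun has 30 days (144 left).
Jul has 31 days (113 left).
Aug has 31 days (82 left).
Sep has 30 days (52 left).
Oct has 31 days (21 left).
21 days into Nov → Nov 21, 1988.

Nov 21, 1988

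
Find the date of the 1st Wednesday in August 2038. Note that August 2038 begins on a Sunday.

August 2038 begins on a Sunday, so the first Wednesday is August 4 (3 days later).

August 4, 2038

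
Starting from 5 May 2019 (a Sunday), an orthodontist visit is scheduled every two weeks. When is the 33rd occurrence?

26 July 2020

The 33rd occurrence is 32 intervals after the first: 32 × 14 = 448 days after 5 May 2019.
May has 31 days — 26 days to the end of May leaves 422.
From end of May to end of 2019 is 214 days (208 left).
January has 31 days (177 left).
February has 29 days (148 left).
March has 31 days (117 left).
April has 30 days (87 left).
May has 31 days (56 left).
June has 30 days (26 left).
26 days into July → 26 July 2020.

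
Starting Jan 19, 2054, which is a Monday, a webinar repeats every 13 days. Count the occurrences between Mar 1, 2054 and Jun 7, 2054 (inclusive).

7

Occurrences land 13·i days after Jan 19, 2054 for i = 0, 1, 2, …
Mar 1, 2054 is 41 days after the start; 41 ÷ 13 = 3 remainder 2; since the remainder is 2, round up to i = 4. First occurrence in the window: #5 on Mar 12, 2054 (4×13 = 52 days in).
Jun 7, 2054 is 139 days after the start; 139 ÷ 13 = 10 remainder 9. Last occurrence in the window: #11 on May 29, 2054.
Occurrences #5 through #11: 7 in total.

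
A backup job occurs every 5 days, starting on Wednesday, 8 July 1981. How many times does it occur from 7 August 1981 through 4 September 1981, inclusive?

6

Occurrences land 5·i days after 8 July 1981 for i = 0, 1, 2, …
7 August 1981 is 30 days after the start; 30 ÷ 5 = 6 remainder 0. First occurrence in the window: #7 on 7 August 1981 (6×5 = 30 days in).
4 September 1981 is 58 days after the start; 58 ÷ 5 = 11 remainder 3. Last occurrence in the window: #12 on 1 September 1981.
Occurrences #7 through #12: 6 in total.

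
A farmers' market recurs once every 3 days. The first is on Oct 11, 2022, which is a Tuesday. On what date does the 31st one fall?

The 31st occurrence is 30 intervals after the first: 30 × 3 = 90 days after Oct 11, 2022.
Oct has 31 days — 20 days to the end of Oct leaves 70.
Nov has 30 days (40 left).
Dec has 31 days (9 left).
9 days into Jan → Jan 9, 2023.

Jan 9, 2023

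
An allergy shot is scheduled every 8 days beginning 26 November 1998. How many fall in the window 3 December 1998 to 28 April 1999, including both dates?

Occurrences land 8·i days after 26 November 1998 for i = 0, 1, 2, …
3 December 1998 is 7 days after the start; 7 ÷ 8 = 0 remainder 7; since the remainder is 7, round up to i = 1. First occurrence in the window: #2 on 4 December 1998 (1×8 = 8 days in).
28 April 1999 is 153 days after the start; 153 ÷ 8 = 19 remainder 1. Last occurrence in the window: #20 on 27 April 1999.
Occurrences #2 through #20: 19 in total.

19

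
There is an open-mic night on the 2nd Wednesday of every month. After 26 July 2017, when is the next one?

July 2017 starts on a Saturday; its first Wednesday is the 5th, so the 2nd Wednesday is the 12th — 12 July 2017.
That is not after 26 July 2017, so look at August 2017.
August 2017 starts on a Tuesday; its first Wednesday is the 2nd, so the 2nd Wednesday is the 9th — 9 August 2017.

9 August 2017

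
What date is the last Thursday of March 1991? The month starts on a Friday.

1991-03-28

March 1991 begins on a Friday, so the first Thursday is March 7 (6 days later).
March 1991 has 31 days. Adding weeks: 7, 14, 21, 28 — the last one ≤ 31 is the 28th.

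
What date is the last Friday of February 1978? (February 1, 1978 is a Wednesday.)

February 1978 begins on a Wednesday, so the first Friday is February 3 (2 days later).
February 1978 has 28 days. Adding weeks: 3, 10, 17, 24 — the last one ≤ 28 is the 24th.

24 February 1978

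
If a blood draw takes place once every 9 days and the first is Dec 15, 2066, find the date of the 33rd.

Sep 29, 2067

The 33rd occurrence is 32 intervals after the first: 32 × 9 = 288 days after Dec 15, 2066.
Dec has 31 days — 16 days to the end of Dec leaves 272.
Jan has 31 days (241 left).
Feb has 28 days (213 left).
Mar has 31 days (182 left).
Apr has 30 days (152 left).
May has 31 days (121 left).
Jun has 30 days (91 left).
Jul has 31 days (60 left).
Aug has 31 days (29 left).
29 days into Sep → Sep 29, 2067.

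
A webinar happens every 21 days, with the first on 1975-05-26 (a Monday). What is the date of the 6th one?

1975-09-08

The 6th occurrence is 5 intervals after the first: 5 × 21 = 105 days after 1975-05-26.
May has 31 days — 5 days to the end of May leaves 100.
June has 30 days (70 left).
July has 31 days (39 left).
August has 31 days (8 left).
8 days into September → 1975-09-08.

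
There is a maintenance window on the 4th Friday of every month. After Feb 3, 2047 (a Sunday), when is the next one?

Feb 2047 starts on a Friday; its first Friday is the 1st, so the 4th Friday is the 22nd — Feb 22, 2047.
Feb 22, 2047 is after Feb 3, 2047, so that is the next one.

Feb 22, 2047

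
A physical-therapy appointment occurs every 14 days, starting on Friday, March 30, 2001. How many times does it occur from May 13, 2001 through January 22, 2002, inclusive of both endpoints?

18

Occurrences land 14·i days after March 30, 2001 for i = 0, 1, 2, …
May 13, 2001 is 44 days after the start; 44 ÷ 14 = 3 remainder 2; since the remainder is 2, round up to i = 4. First occurrence in the window: #5 on May 25, 2001 (4×14 = 56 days in).
January 22, 2002 is 298 days after the start; 298 ÷ 14 = 21 remainder 4. Last occurrence in the window: #22 on January 18, 2002.
Occurrences #5 through #22: 18 in total.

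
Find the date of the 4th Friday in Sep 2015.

Sep 25, 2015

The first Friday of Sep 2015 is Sep 4.
The 4th Friday is 3 weeks later: 4 + 21 = 25.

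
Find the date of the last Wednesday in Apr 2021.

Apr 2021 begins on a Thursday, so the first Wednesday is Apr 7 (6 days later).
Apr 2021 has 30 days. Adding weeks: 7, 14, 21, 28 — the last one ≤ 30 is the 28th.

Apr 28, 2021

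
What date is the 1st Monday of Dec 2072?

The first Monday of Dec 2072 is Dec 5.

Dec 5, 2072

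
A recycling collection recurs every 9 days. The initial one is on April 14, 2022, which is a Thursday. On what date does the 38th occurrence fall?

March 13, 2023

The 38th occurrence is 37 intervals after the first: 37 × 9 = 333 days after April 14, 2022.
April has 30 days — 16 days to the end of April leaves 317.
May has 31 days (286 left).
June has 30 days (256 left).
July has 31 days (225 left).
August has 31 days (194 left).
September has 30 days (164 left).
October has 31 days (133 left).
November has 30 days (103 left).
December has 31 days (72 left).
January has 31 days (41 left).
February has 28 days (13 left).
13 days into March → March 13, 2023.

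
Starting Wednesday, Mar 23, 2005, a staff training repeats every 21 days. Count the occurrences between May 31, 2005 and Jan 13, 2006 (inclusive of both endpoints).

11

Occurrences land 21·i days after Mar 23, 2005 for i = 0, 1, 2, …
May 31, 2005 is 69 days after the start; 69 ÷ 21 = 3 remainder 6; since the remainder is 6, round up to i = 4. First occurrence in the window: #5 on Jun 15, 2005 (4×21 = 84 days in).
Jan 13, 2006 is 296 days after the start; 296 ÷ 21 = 14 remainder 2. Last occurrence in the window: #15 on Jan 11, 2006.
Occurrences #5 through #15: 11 in total.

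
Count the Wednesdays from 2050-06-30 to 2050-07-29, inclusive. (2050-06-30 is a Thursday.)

2050-06-30 is a Thursday; the first Wednesday on or after it is 2050-07-06 (6 days later).
From 2050-07-06 to 2050-07-29 is 29 − 6 = 23 days.
23 ÷ 7 = 3 full weeks with remainder 2, so 3 more Wednesdays after the first → 4.

4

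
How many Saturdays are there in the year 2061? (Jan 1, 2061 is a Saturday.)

Jan 1, 2061 is a Saturday; the first Saturday on or after it is Jan 1, 2061.
From Jan 1, 2061 to Dec 31, 2061: 30 + 28 + 31 + 30 + 31 + 30 + 31 + 31 + 30 + 31 + 30 + 31 = 364 days (rest of Jan, Feb, Mar, Apr, May, Jun, Jul, Aug, Sep, Oct, Nov, Dec).
364 ÷ 7 = 52 full weeks with remainder 0, so 52 more Saturdays after the first → 53.

53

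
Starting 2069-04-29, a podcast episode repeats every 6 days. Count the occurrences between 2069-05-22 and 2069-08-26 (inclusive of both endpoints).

16

Occurrences land 6·i days after 2069-04-29 for i = 0, 1, 2, …
2069-05-22 is 23 days after the start; 23 ÷ 6 = 3 remainder 5; since the remainder is 5, round up to i = 4. First occurrence in the window: #5 on 2069-05-23 (4×6 = 24 days in).
2069-08-26 is 119 days after the start; 119 ÷ 6 = 19 remainder 5. Last occurrence in the window: #20 on 2069-08-21.
Occurrences #5 through #20: 16 in total.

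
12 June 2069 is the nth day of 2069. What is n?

163

Days in months before June: 31 + 28 + 31 + 30 + 31 = 151.
Plus 12 days into June → day 163.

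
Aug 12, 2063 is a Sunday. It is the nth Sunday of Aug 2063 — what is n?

2nd

Day 12 falls in week ⌈12/7⌉ of the month.
Days 1–7 hold the 1st Sunday, 8–14 the 2nd, 15–21 the 3rd, 22–28 the 4th, 29–31 the 5th.
12 is in the range for the 2nd.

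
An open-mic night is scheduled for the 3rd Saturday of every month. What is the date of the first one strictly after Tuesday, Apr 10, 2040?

Apr 2040 starts on a Sunday; its first Saturday is the 7th, so the 3rd Saturday is the 21st — Apr 21, 2040.
Apr 21, 2040 is after Apr 10, 2040, so that is the next one.

Apr 21, 2040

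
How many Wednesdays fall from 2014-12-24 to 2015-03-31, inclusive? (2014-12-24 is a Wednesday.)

2014-12-24 is a Wednesday; the first Wednesday on or after it is 2014-12-24.
From 2014-12-24 to 2015-03-31: 7 + 31 + 28 + 31 = 97 days (rest of December, January, February, March).
97 ÷ 7 = 13 full weeks with remainder 6, so 13 more Wednesdays after the first → 14.

14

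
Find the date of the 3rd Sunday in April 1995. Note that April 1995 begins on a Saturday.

April 1995 begins on a Saturday, so the first Sunday is April 2 (1 day later).
The 3rd Sunday is 2 weeks later: 2 + 14 = 16.

April 16, 1995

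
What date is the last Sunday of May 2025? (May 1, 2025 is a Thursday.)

May 25, 2025

May 2025 begins on a Thursday, so the first Sunday is May 4 (3 days later).
May 2025 has 31 days. Adding weeks: 4, 11, 18, 25 — the last one ≤ 31 is the 25th.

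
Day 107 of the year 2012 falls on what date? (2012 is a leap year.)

Apr 16, 2012

Jan has 31 days (107 − 31 = 76 remain).
Feb has 29 days (76 − 29 = 47 remain).
Mar has 31 days (47 − 31 = 16 remain).
16 into Apr → Apr 16.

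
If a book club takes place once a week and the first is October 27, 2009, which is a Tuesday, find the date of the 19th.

The 19th occurrence is 18 intervals after the first: 18 × 7 = 126 days after October 27, 2009.
October has 31 days — 4 days to the end of October leaves 122.
November has 30 days (92 left).
December has 31 days (61 left).
January has 31 days (30 left).
February has 28 days (2 left).
2 days into March → March 2, 2010.

March 2, 2010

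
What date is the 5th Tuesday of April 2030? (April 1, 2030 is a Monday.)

April 30, 2030

April 2030 begins on a Monday, so the first Tuesday is April 2 (1 day later).
The 5th Tuesday is 4 weeks later: 2 + 28 = 30.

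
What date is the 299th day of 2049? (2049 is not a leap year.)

October 26, 2049

January has 31 days (299 − 31 = 268 remain).
February has 28 days (268 − 28 = 240 remain).
March has 31 days (240 − 31 = 209 remain).
April has 30 days (209 − 30 = 179 remain).
May has 31 days (179 − 31 = 148 remain).
June has 30 days (148 − 30 = 118 remain).
July has 31 days (118 − 31 = 87 remain).
August has 31 days (87 − 31 = 56 remain).
September has 30 days (56 − 30 = 26 remain).
26 into October → October 26.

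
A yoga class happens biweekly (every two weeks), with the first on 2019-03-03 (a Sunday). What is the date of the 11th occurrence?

The 11th occurrence is 10 intervals after the first: 10 × 14 = 140 days after 2019-03-03.
March has 31 days — 28 days to the end of March leaves 112.
April has 30 days (82 left).
May has 31 days (51 left).
June has 30 days (21 left).
21 days into July → 2019-07-21.

2019-07-21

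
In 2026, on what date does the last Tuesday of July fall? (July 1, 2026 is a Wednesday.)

28 July 2026

July 2026 begins on a Wednesday, so the first Tuesday is July 7 (6 days later).
July 2026 has 31 days. Adding weeks: 7, 14, 21, 28 — the last one ≤ 31 is the 28th.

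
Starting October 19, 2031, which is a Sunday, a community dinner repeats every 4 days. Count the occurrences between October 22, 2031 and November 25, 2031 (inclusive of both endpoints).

Occurrences land 4·i days after October 19, 2031 for i = 0, 1, 2, …
October 22, 2031 is 3 days after the start; 3 ÷ 4 = 0 remainder 3; since the remainder is 3, round up to i = 1. First occurrence in the window: #2 on October 23, 2031 (1×4 = 4 days in).
November 25, 2031 is 37 days after the start; 37 ÷ 4 = 9 remainder 1. Last occurrence in the window: #10 on November 24, 2031.
Occurrences #2 through #10: 9 in total.

9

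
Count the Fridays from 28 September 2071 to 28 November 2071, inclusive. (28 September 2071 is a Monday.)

28 September 2071 is a Monday; the first Friday on or after it is 2 October 2071 (4 days later).
From 2 October 2071 to 28 November 2071: 29 + 28 = 57 days (rest of October, November).
57 ÷ 7 = 8 full weeks with remainder 1, so 8 more Fridays after the first → 9.

9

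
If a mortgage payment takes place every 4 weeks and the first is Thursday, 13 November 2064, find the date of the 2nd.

The 2nd occurrence is 1 interval after the first: 1 × 28 = 28 days after 13 November 2064.
November has 30 days — 17 days to the end of November leaves 11.
11 days into December → 11 December 2064.

11 December 2064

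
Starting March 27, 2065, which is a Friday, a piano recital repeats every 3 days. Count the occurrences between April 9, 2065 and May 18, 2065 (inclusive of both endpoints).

13

Occurrences land 3·i days after March 27, 2065 for i = 0, 1, 2, …
April 9, 2065 is 13 days after the start; 13 ÷ 3 = 4 remainder 1; since the remainder is 1, round up to i = 5. First occurrence in the window: #6 on April 11, 2065 (5×3 = 15 days in).
May 18, 2065 is 52 days after the start; 52 ÷ 3 = 17 remainder 1. Last occurrence in the window: #18 on May 17, 2065.
Occurrences #6 through #18: 13 in total.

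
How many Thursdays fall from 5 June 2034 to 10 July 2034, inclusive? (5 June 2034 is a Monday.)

5 June 2034 is a Monday; the first Thursday on or after it is 8 June 2034 (3 days later).
From 8 June 2034 to 10 July 2034: 22 + 10 = 32 days (rest of June, July).
32 ÷ 7 = 4 full weeks with remainder 4, so 4 more Thursdays after the first → 5.

5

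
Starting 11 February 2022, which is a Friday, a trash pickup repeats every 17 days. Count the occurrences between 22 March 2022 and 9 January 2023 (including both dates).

17

Occurrences land 17·i days after 11 February 2022 for i = 0, 1, 2, …
22 March 2022 is 39 days after the start; 39 ÷ 17 = 2 remainder 5; since the remainder is 5, round up to i = 3. First occurrence in the window: #4 on 3 April 2022 (3×17 = 51 days in).
9 January 2023 is 332 days after the start; 332 ÷ 17 = 19 remainder 9. Last occurrence in the window: #20 on 31 December 2022.
Occurrences #4 through #20: 17 in total.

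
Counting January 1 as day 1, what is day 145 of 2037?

2037-05-25

January has 31 days (145 − 31 = 114 remain).
February has 28 days (114 − 28 = 86 remain).
March has 31 days (86 − 31 = 55 remain).
April has 30 days (55 − 30 = 25 remain).
25 into May → May 25.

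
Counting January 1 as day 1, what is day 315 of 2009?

January has 31 days (315 − 31 = 284 remain).
February has 28 days (284 − 28 = 256 remain).
March has 31 days (256 − 31 = 225 remain).
April has 30 days (225 − 30 = 195 remain).
May has 31 days (195 − 31 = 164 remain).
June has 30 days (164 − 30 = 134 remain).
July has 31 days (134 − 31 = 103 remain).
August has 31 days (103 − 31 = 72 remain).
September has 30 days (72 − 30 = 42 remain).
October has 31 days (42 − 31 = 11 remain).
11 into November → November 11.

November 11, 2009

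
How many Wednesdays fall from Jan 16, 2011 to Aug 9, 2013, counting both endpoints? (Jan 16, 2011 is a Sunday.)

134

Jan 16, 2011 is a Sunday; the first Wednesday on or after it is Jan 19, 2011 (3 days later).
From Jan 19, 2011 to Aug 9, 2013: 346 + 366 + 221 = 933 days (rest of 2011, 2012, to Aug 9, 2013 in 2013).
933 ÷ 7 = 133 full weeks with remainder 2, so 133 more Wednesdays after the first → 134.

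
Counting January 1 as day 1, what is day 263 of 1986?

January has 31 days (263 − 31 = 232 remain).
February has 28 days (232 − 28 = 204 remain).
March has 31 days (204 − 31 = 173 remain).
April has 30 days (173 − 30 = 143 remain).
May has 31 days (143 − 31 = 112 remain).
June has 30 days (112 − 30 = 82 remain).
July has 31 days (82 − 31 = 51 remain).
August has 31 days (51 − 31 = 20 remain).
20 into September → September 20.

1986-09-20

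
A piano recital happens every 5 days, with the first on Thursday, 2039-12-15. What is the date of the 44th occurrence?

2040-07-17

The 44th occurrence is 43 intervals after the first: 43 × 5 = 215 days after 2039-12-15.
December has 31 days — 16 days to the end of December leaves 199.
January has 31 days (168 left).
February has 29 days (139 left).
March has 31 days (108 left).
April has 30 days (78 left).
May has 31 days (47 left).
June has 30 days (17 left).
17 days into July → 2040-07-17.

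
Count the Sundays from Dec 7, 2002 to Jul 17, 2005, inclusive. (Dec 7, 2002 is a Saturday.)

Dec 7, 2002 is a Saturday; the first Sunday on or after it is Dec 8, 2002 (1 day later).
From Dec 8, 2002 to Jul 17, 2005: 23 + 365 + 366 + 198 = 952 days (rest of 2002, 2003, 2004, to Jul 17, 2005 in 2005).
952 ÷ 7 = 136 full weeks with remainder 0, so 136 more Sundays after the first → 137.

137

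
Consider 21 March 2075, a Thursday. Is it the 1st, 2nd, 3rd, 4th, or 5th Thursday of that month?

Day 21 falls in week ⌈21/7⌉ of the month.
Days 1–7 hold the 1st Thursday, 8–14 the 2nd, 15–21 the 3rd, 22–28 the 4th, 29–31 the 5th.
21 is in the range for the 3rd.

3rd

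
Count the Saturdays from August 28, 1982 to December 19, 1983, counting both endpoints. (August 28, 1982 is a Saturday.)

August 28, 1982 is a Saturday; the first Saturday on or after it is August 28, 1982.
From August 28, 1982 to December 19, 1983: 125 + 353 = 478 days (rest of 1982, to December 19, 1983 in 1983).
478 ÷ 7 = 68 full weeks with remainder 2, so 68 more Saturdays after the first → 69.

69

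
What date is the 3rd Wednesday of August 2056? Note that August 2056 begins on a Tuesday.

2056-08-16

August 2056 begins on a Tuesday, so the first Wednesday is August 2 (1 day later).
The 3rd Wednesday is 2 weeks later: 2 + 14 = 16.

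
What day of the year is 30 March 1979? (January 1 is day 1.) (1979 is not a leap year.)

Days in months before March: 31 + 28 = 59.
Plus 30 days into March → day 89.

89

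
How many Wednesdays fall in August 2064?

August 1, 2064 is a Friday; the first Wednesday on or after it is August 6, 2064 (5 days later).
From August 6, 2064 to August 31, 2064 is 31 − 6 = 25 days.
25 ÷ 7 = 3 full weeks with remainder 4, so 3 more Wednesdays after the first → 4.

4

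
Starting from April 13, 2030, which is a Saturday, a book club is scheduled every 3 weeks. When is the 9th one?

The 9th occurrence is 8 intervals after the first: 8 × 21 = 168 days after April 13, 2030.
April has 30 days — 17 days to the end of April leaves 151.
May has 31 days (120 left).
June has 30 days (90 left).
July has 31 days (59 left).
August has 31 days (28 left).
28 days into September → September 28, 2030.

September 28, 2030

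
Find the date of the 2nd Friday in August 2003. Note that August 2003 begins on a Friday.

2003-08-08

August 2003 begins on a Friday, so the first Friday is August 1.
The 2nd Friday is 1 weeks later: 1 + 7 = 8.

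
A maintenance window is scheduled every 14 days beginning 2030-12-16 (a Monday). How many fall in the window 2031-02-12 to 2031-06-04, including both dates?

Occurrences land 14·i days after 2030-12-16 for i = 0, 1, 2, …
2031-02-12 is 58 days after the start; 58 ÷ 14 = 4 remainder 2; since the remainder is 2, round up to i = 5. First occurrence in the window: #6 on 2031-02-24 (5×14 = 70 days in).
2031-06-04 is 170 days after the start; 170 ÷ 14 = 12 remainder 2. Last occurrence in the window: #13 on 2031-06-02.
Occurrences #6 through #13: 8 in total.

8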